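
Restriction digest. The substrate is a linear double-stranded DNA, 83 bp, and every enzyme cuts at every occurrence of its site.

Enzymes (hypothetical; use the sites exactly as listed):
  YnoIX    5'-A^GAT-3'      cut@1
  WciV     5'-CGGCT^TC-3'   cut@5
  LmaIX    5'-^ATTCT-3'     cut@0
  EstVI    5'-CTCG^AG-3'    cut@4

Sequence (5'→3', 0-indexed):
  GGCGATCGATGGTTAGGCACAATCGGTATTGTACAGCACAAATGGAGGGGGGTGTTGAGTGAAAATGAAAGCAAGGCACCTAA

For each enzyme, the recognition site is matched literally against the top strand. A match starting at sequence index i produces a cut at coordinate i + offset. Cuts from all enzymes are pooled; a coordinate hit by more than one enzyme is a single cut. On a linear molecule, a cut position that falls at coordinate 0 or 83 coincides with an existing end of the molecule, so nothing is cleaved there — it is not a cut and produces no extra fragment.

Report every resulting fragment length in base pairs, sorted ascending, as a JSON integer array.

Scan for sites:
  YnoIX (AGAT, off=1): no sites
  WciV (CGGCTTC, off=5): no sites
  LmaIX (ATTCT, off=0): no sites
  EstVI (CTCGAG, off=4): no sites

Pooled cuts: ∅

Fragment lengths:
  no cuts → one linear fragment of 83 bp

[83]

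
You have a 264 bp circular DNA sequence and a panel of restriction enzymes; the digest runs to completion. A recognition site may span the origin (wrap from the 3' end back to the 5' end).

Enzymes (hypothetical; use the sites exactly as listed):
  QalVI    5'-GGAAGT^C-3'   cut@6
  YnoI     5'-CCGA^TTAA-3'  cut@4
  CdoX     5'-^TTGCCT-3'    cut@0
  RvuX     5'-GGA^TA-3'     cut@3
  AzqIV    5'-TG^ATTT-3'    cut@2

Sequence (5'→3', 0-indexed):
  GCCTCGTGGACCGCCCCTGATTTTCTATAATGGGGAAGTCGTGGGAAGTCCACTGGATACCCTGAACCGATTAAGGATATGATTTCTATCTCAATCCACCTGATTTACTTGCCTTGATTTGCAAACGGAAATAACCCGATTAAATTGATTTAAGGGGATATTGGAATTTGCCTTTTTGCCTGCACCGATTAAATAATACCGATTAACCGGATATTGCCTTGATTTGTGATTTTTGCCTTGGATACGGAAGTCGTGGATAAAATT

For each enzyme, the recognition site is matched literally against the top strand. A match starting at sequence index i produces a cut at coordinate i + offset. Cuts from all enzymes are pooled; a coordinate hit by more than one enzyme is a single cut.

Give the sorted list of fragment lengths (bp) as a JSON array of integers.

[2,4,4,5,6,6,7,7,8,8,8,8,8,9,9,9,10,10,11,13,13,14,20,21,21,23]

Per-enzyme occurrences:
  QalVI GGAAGTC/6: at [33, 43, 245] ⇒ [39, 49, 251]
  YnoI CCGATTAA/4: at [66, 135, 184, 198] ⇒ [70, 139, 188, 202]
  CdoX TTGCCT/0: at [108, 167, 175, 213, 232, 262] ⇒ [108, 167, 175, 213, 232, 262]
  RvuX GGATA/3: at [54, 74, 155, 208, 239, 254] ⇒ [57, 77, 158, 211, 242, 257]
  AzqIV TGATTT/2: at [17, 79, 100, 114, 145, 219, 226] ⇒ [19, 81, 102, 116, 147, 221, 228]

Pooled cuts: [19, 39, 49, 57, 70, 77, 81, 102, 108, 116, 139, 147, 158, 167, 175, 188, 202, 211, 213, 221, 228, 232, 242, 251, 257, 262]

Fragments:
  19→39: 20 bp
  39→49: 10 bp
  49→57: 8 bp
  57→70: 13 bp
  70→77: 7 bp
  77→81: 4 bp
  81→102: 21 bp
  102→108: 6 bp
  108→116: 8 bp
  116→139: 23 bp
  139→147: 8 bp
  147→158: 11 bp
  158→167: 9 bp
  167→175: 8 bp
  175→188: 13 bp
  188→202: 14 bp
  202→211: 9 bp
  211→213: 2 bp
  213→221: 8 bp
  221→228: 7 bp
  228→232: 4 bp
  232→242: 10 bp
  242→251: 9 bp
  251→257: 6 bp
  257→262: 5 bp
  262→19 (wrap): 264-262+19 = 21 bp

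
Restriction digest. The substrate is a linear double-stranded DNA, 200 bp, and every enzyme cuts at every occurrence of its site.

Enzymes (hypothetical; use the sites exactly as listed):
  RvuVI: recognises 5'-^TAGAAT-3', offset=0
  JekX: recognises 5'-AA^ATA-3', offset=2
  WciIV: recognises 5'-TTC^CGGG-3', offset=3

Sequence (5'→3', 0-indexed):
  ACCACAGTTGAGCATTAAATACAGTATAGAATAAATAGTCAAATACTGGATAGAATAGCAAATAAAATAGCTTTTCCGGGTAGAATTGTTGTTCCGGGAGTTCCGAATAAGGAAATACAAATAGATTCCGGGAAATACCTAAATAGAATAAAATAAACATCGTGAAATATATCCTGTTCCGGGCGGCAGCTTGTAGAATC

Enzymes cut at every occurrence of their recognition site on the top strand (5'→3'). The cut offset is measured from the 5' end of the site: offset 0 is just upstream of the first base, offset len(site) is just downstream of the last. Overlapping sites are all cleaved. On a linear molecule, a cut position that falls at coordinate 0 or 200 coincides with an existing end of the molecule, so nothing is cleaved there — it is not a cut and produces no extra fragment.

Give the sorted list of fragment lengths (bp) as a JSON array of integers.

Scan for sites:
  RvuVI (TAGAAT, off=0): starts [26, 50, 80, 143, 193] → cuts [26, 50, 80, 143, 193]
  JekX (AAATA, off=2): starts [16, 32, 40, 59, 64, 112, 118, 132, 140, 150, 164] → cuts [18, 34, 42, 61, 66, 114, 120, 134, 142, 152, 166]
  WciIV (TTCCGGG, off=3): starts [73, 91, 125, 176] → cuts [76, 94, 128, 179]

Pooled cuts: [18, 26, 34, 42, 50, 61, 66, 76, 80, 94, 114, 120, 128, 134, 142, 143, 152, 166, 179, 193]

Fragments:
  [0,18): 18 bp
  [18,26): 8 bp
  [26,34): 8 bp
  [34,42): 8 bp
  [42,50): 8 bp
  [50,61): 11 bp
  [61,66): 5 bp
  [66,76): 10 bp
  [76,80): 4 bp
  [80,94): 14 bp
  [94,114): 20 bp
  [114,120): 6 bp
  [120,128): 8 bp
  [128,134): 6 bp
  [134,142): 8 bp
  [142,143): 1 bp
  [143,152): 9 bp
  [152,166): 14 bp
  [166,179): 13 bp
  [179,193): 14 bp
  [193,200): 7 bp

[1,4,5,6,6,7,8,8,8,8,8,8,9,10,11,13,14,14,14,18,20]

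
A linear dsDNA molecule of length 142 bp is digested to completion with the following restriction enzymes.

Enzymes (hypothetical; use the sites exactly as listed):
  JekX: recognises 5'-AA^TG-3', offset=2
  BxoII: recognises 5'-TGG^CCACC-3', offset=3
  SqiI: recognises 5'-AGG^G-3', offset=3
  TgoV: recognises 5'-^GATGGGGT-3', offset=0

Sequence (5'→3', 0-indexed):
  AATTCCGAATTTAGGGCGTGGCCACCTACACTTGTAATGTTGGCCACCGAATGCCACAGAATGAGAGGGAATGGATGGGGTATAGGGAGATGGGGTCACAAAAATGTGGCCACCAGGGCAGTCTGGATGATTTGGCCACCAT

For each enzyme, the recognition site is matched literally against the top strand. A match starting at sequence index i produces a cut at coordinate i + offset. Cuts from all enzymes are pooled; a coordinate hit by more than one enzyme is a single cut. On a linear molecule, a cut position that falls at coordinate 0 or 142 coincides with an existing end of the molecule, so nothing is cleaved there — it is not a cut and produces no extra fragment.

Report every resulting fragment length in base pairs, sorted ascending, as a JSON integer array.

Site scan:
  JekX AATG/2: at [35, 49, 59, 69, 102] ⇒ [37, 51, 61, 71, 104]
  BxoII TGGCCACC/3: at [18, 40, 106, 132] ⇒ [21, 43, 109, 135]
  SqiI AGGG/3: at [12, 65, 83, 114] ⇒ [15, 68, 86, 117]
  TgoV GATGGGGT/0: at [73, 88] ⇒ [73, 88]

Pooled cuts: [15, 21, 37, 43, 51, 61, 68, 71, 73, 86, 88, 104, 109, 117, 135]

Fragments:
  [0,15): 15 bp
  [15,21): 6 bp
  [21,37): 16 bp
  [37,43): 6 bp
  [43,51): 8 bp
  [51,61): 10 bp
  [61,68): 7 bp
  [68,71): 3 bp
  [71,73): 2 bp
  [73,86): 13 bp
  [86,88): 2 bp
  [88,104): 16 bp
  [104,109): 5 bp
  [109,117): 8 bp
  [117,135): 18 bp
  [135,142): 7 bp

[2,2,3,5,6,6,7,7,8,8,10,13,15,16,16,18]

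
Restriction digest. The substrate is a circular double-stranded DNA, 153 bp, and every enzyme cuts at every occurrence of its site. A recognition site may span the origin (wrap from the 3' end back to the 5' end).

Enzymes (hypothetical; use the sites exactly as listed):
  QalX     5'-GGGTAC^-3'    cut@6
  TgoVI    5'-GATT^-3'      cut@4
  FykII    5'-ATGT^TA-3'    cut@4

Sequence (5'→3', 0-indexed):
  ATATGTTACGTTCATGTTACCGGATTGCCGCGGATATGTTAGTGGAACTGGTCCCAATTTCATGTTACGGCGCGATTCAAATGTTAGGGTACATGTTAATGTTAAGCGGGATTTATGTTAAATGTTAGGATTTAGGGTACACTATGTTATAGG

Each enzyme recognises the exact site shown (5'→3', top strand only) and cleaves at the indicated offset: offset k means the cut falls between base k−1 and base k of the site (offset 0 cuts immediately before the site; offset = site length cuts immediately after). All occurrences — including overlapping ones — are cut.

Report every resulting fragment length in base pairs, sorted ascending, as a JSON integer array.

Per-enzyme occurrences:
  QalX (GGGTAC, off=6): starts [86, 134] → cuts [92, 140]
  TgoVI (GATT, off=4): starts [22, 73, 109, 128] → cuts [26, 77, 113, 132]
  FykII (ATGTTA, off=4): starts [2, 13, 35, 61, 80, 92, 98, 114, 121, 143] → cuts [6, 17, 39, 65, 84, 96, 102, 118, 125, 147]

All cut coordinates (distinct, sorted): [6, 17, 26, 39, 65, 77, 84, 92, 96, 102, 113, 118, 125, 132, 140, 147]

Fragments:
  6→17: 11 bp
  17→26: 9 bp
  26→39: 13 bp
  39→65: 26 bp
  65→77: 12 bp
  77→84: 7 bp
  84→92: 8 bp
  92→96: 4 bp
  96→102: 6 bp
  102→113: 11 bp
  113→118: 5 bp
  118→125: 7 bp
  125→132: 7 bp
  132→140: 8 bp
  140→147: 7 bp
  147→6 (wrap): 153-147+6 = 12 bp

[4,5,6,7,7,7,7,8,8,9,11,11,12,12,13,26]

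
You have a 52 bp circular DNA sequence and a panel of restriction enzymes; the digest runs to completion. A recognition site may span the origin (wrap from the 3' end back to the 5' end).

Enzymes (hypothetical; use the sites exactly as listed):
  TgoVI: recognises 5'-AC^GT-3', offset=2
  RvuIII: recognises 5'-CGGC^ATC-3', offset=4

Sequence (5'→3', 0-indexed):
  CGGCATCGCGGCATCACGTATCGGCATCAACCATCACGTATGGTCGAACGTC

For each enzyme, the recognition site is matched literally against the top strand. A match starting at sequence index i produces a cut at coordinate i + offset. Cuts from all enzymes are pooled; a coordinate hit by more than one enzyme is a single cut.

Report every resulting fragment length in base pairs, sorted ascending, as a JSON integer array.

[5,7,8,8,12,12]

Per-enzyme occurrences:
  TgoVI ACGT/2: at [15, 35, 47] ⇒ [17, 37, 49]
  RvuIII CGGCATC/4: at [0, 8, 21] ⇒ [4, 12, 25]

Pooled cuts: [4, 12, 17, 25, 37, 49]

Fragment lengths:
  4→12: 8 bp
  12→17: 5 bp
  17→25: 8 bp
  25→37: 12 bp
  37→49: 12 bp
  49→4 (wrap): 52-49+4 = 7 bp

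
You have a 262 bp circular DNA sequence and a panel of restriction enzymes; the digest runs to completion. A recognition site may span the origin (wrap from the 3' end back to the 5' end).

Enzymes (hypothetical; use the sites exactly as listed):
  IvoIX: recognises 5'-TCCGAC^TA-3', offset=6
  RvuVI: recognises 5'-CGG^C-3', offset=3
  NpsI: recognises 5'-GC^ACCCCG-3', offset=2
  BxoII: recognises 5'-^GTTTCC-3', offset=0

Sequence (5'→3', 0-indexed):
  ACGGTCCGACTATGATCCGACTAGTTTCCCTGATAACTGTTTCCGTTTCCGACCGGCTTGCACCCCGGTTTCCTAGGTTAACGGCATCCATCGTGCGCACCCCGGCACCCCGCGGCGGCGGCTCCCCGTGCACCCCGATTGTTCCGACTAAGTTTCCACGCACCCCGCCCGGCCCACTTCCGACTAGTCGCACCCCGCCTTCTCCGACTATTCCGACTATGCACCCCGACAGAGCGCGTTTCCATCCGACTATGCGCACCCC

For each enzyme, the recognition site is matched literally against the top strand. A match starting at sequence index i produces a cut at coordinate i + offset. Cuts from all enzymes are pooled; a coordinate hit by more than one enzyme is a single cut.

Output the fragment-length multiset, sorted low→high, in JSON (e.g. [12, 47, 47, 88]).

Site scan:
  IvoIX (TCCGACTA, off=6): starts [4, 15, 142, 178, 202, 211, 244] → cuts [10, 21, 148, 184, 208, 217, 250]
  RvuVI (CGGC, off=3): starts [53, 81, 102, 112, 115, 118, 169] → cuts [56, 84, 105, 115, 118, 121, 172]
  NpsI (GCACCCCG, off=2): starts [59, 96, 104, 129, 159, 189, 220] → cuts [61, 98, 106, 131, 161, 191, 222]
  BxoII (GTTTCC, off=0): starts [23, 38, 44, 67, 151, 237] → cuts [23, 38, 44, 67, 151, 237]

Pooled cuts: [10, 21, 23, 38, 44, 56, 61, 67, 84, 98, 105, 106, 115, 118, 121, 131, 148, 151, 161, 172, 184, 191, 208, 217, 222, 237, 250]

Fragment lengths:
  10→21: 11 bp
  21→23: 2 bp
  23→38: 15 bp
  38→44: 6 bp
  44→56: 12 bp
  56→61: 5 bp
  61→67: 6 bp
  67→84: 17 bp
  84→98: 14 bp
  98→105: 7 bp
  105→106: 1 bp
  106→115: 9 bp
  115→118: 3 bp
  118→121: 3 bp
  121→131: 10 bp
  131→148: 17 bp
  148→151: 3 bp
  151→161: 10 bp
  161→172: 11 bp
  172→184: 12 bp
  184→191: 7 bp
  191→208: 17 bp
  208→217: 9 bp
  217→222: 5 bp
  222→237: 15 bp
  237→250: 13 bp
  250→10 (wrap): 262-250+10 = 22 bp

[1,2,3,3,3,5,5,6,6,7,7,9,9,10,10,11,11,12,12,13,14,15,15,17,17,17,22]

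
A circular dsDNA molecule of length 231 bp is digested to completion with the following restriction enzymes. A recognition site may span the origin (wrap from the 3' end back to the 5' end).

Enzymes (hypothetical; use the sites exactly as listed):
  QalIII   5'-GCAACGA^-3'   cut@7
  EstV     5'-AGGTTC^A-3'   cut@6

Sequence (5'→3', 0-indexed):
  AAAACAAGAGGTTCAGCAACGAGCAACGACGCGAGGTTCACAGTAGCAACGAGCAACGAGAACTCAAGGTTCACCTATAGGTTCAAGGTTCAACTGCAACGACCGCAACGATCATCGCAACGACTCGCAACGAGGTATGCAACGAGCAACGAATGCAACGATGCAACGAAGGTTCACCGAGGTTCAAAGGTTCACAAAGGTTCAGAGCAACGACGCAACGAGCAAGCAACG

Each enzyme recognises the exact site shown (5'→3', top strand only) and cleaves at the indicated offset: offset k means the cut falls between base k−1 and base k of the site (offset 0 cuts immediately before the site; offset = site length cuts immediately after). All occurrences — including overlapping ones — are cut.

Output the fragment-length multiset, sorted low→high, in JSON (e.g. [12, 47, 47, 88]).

Site scan:
  QalIII (GCAACGA, off=7): starts [15, 22, 45, 52, 95, 104, 116, 126, 138, 145, 154, 162, 206, 214, 225] → cuts [1, 22, 29, 52, 59, 102, 111, 123, 133, 145, 152, 161, 169, 213, 221]
  EstV (AGGTTCA, off=6): starts [8, 33, 66, 78, 85, 169, 179, 187, 197] → cuts [14, 39, 72, 84, 91, 175, 185, 193, 203]

Pooled cuts: [1, 14, 22, 29, 39, 52, 59, 72, 84, 91, 102, 111, 123, 133, 145, 152, 161, 169, 175, 185, 193, 203, 213, 221]

Fragments:
  1→14: 13 bp
  14→22: 8 bp
  22→29: 7 bp
  29→39: 10 bp
  39→52: 13 bp
  52→59: 7 bp
  59→72: 13 bp
  72→84: 12 bp
  84→91: 7 bp
  91→102: 11 bp
  102→111: 9 bp
  111→123: 12 bp
  123→133: 10 bp
  133→145: 12 bp
  145→152: 7 bp
  152→161: 9 bp
  161→169: 8 bp
  169→175: 6 bp
  175→185: 10 bp
  185→193: 8 bp
  193→203: 10 bp
  203→213: 10 bp
  213→221: 8 bp
  221→1 (wrap): 231-221+1 = 11 bp

[6,7,7,7,7,8,8,8,8,9,9,10,10,10,10,10,11,11,12,12,12,13,13,13]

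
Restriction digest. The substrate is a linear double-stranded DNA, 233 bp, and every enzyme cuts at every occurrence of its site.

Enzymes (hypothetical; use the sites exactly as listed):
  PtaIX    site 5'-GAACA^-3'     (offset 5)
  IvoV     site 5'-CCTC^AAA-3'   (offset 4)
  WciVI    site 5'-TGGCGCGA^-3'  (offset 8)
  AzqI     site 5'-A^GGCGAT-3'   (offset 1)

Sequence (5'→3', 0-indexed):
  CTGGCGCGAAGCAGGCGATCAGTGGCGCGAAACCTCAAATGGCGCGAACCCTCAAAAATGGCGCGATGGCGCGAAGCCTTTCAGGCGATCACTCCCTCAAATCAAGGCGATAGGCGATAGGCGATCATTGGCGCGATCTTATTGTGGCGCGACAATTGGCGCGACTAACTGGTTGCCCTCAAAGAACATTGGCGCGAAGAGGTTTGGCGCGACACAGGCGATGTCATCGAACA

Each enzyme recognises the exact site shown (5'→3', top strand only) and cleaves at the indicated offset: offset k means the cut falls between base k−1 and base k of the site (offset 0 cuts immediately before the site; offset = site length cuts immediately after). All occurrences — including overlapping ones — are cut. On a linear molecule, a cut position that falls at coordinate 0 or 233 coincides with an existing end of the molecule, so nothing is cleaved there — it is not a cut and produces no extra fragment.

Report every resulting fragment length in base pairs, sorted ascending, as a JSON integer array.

[4,4,6,6,7,7,7,8,8,9,9,9,11,12,13,15,15,16,16,17,17,17]

Per-enzyme occurrences:
  PtaIX (GAACA, off=5): starts [183, 228] → cuts [188] (position 233 is a terminus of the linear molecule — no cut)
  IvoV (CCTCAAA, off=4): starts [32, 49, 94, 176] → cuts [36, 53, 98, 180]
  WciVI (TGGCGCGA, off=8): starts [1, 22, 39, 58, 66, 128, 144, 156, 189, 204] → cuts [9, 30, 47, 66, 74, 136, 152, 164, 197, 212]
  AzqI (AGGCGAT, off=1): starts [12, 82, 104, 111, 118, 215] → cuts [13, 83, 105, 112, 119, 216]

Pooled cuts: [9, 13, 30, 36, 47, 53, 66, 74, 83, 98, 105, 112, 119, 136, 152, 164, 180, 188, 197, 212, 216]

Fragment lengths:
  [0,9): 9 bp
  [9,13): 4 bp
  [13,30): 17 bp
  [30,36): 6 bp
  [36,47): 11 bp
  [47,53): 6 bp
  [53,66): 13 bp
  [66,74): 8 bp
  [74,83): 9 bp
  [83,98): 15 bp
  [98,105): 7 bp
  [105,112): 7 bp
  [112,119): 7 bp
  [119,136): 17 bp
  [136,152): 16 bp
  [152,164): 12 bp
  [164,180): 16 bp
  [180,188): 8 bp
  [188,197): 9 bp
  [197,212): 15 bp
  [212,216): 4 bp
  [216,233): 17 bp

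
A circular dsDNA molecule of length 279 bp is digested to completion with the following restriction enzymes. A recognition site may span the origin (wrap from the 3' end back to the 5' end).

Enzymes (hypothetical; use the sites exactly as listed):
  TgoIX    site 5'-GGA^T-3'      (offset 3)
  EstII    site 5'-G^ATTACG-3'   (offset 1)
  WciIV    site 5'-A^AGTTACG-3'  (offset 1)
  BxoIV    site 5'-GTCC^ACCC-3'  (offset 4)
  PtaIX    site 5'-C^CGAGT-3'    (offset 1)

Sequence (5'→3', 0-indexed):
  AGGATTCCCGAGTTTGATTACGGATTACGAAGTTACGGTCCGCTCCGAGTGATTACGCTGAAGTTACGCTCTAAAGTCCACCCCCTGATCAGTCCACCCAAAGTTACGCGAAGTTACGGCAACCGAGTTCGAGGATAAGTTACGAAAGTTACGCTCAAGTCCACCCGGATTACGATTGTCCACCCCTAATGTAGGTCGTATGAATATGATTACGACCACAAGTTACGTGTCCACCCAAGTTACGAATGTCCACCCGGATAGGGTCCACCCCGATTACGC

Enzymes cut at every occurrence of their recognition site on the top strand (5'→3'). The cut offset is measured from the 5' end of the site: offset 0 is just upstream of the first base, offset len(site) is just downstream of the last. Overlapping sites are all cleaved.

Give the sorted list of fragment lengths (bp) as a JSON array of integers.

Site scan:
  TgoIX (GGAT, off=3): starts [1, 21, 132, 166, 255] → cuts [4, 24, 135, 169, 258]
  EstII (GATTACG, off=1): starts [15, 22, 50, 167, 207, 271] → cuts [16, 23, 51, 168, 208, 272]
  WciIV (AAGTTACG, off=1): starts [29, 60, 100, 110, 136, 145, 219, 236] → cuts [30, 61, 101, 111, 137, 146, 220, 237]
  BxoIV (GTCCACCC, off=4): starts [75, 91, 158, 177, 228, 247, 262] → cuts [79, 95, 162, 181, 232, 251, 266]
  PtaIX (CCGAGT, off=1): starts [7, 44, 122] → cuts [8, 45, 123]

All cut coordinates (distinct, sorted): [4, 8, 16, 23, 24, 30, 45, 51, 61, 79, 95, 101, 111, 123, 135, 137, 146, 162, 168, 169, 181, 208, 220, 232, 237, 251, 258, 266, 272]

Fragment lengths:
  4→8: 4 bp
  8→16: 8 bp
  16→23: 7 bp
  23→24: 1 bp
  24→30: 6 bp
  30→45: 15 bp
  45→51: 6 bp
  51→61: 10 bp
  61→79: 18 bp
  79→95: 16 bp
  95→101: 6 bp
  101→111: 10 bp
  111→123: 12 bp
  123→135: 12 bp
  135→137: 2 bp
  137→146: 9 bp
  146→162: 16 bp
  162→168: 6 bp
  168→169: 1 bp
  169→181: 12 bp
  181→208: 27 bp
  208→220: 12 bp
  220→232: 12 bp
  232→237: 5 bp
  237→251: 14 bp
  251→258: 7 bp
  258→266: 8 bp
  266→272: 6 bp
  272→4 (wrap): 279-272+4 = 11 bp

[1,1,2,4,5,6,6,6,6,6,7,7,8,8,9,10,10,11,12,12,12,12,12,14,15,16,16,18,27]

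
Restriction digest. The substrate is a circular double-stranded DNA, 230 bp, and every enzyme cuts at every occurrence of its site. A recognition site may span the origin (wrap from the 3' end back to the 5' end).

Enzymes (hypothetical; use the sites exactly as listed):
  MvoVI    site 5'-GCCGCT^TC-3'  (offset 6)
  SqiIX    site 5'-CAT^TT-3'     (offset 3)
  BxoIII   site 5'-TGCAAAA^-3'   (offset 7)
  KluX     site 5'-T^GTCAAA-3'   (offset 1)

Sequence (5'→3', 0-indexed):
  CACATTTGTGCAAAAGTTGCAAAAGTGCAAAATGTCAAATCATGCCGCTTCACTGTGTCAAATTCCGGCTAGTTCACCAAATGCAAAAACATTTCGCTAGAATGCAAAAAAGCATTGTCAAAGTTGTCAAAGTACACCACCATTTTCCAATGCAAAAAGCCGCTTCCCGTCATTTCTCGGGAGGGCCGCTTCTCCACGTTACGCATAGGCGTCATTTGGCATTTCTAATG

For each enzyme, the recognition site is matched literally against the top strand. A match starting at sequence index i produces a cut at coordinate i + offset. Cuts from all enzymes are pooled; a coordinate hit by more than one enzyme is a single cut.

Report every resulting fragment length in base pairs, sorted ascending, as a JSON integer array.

[1,4,7,7,7,7,8,9,9,9,10,13,14,16,17,17,18,25,32]

Per-enzyme occurrences:
  MvoVI GCCGCTTC/6: at [43, 158, 184] ⇒ [49, 164, 190]
  SqiIX CATTT/3: at [2, 89, 140, 170, 212, 219] ⇒ [5, 92, 143, 173, 215, 222]
  BxoIII TGCAAAA/7: at [8, 17, 25, 81, 102, 150] ⇒ [15, 24, 32, 88, 109, 157]
  KluX TGTCAAA/1: at [32, 55, 115, 124] ⇒ [33, 56, 116, 125]

All cut coordinates (distinct, sorted): [5, 15, 24, 32, 33, 49, 56, 88, 92, 109, 116, 125, 143, 157, 164, 173, 190, 215, 222]

Fragments:
  5→15: 10 bp
  15→24: 9 bp
  24→32: 8 bp
  32→33: 1 bp
  33→49: 16 bp
  49→56: 7 bp
  56→88: 32 bp
  88→92: 4 bp
  92→109: 17 bp
  109→116: 7 bp
  116→125: 9 bp
  125→143: 18 bp
  143→157: 14 bp
  157→164: 7 bp
  164→173: 9 bp
  173→190: 17 bp
  190→215: 25 bp
  215→222: 7 bp
  222→5 (wrap): 230-222+5 = 13 bp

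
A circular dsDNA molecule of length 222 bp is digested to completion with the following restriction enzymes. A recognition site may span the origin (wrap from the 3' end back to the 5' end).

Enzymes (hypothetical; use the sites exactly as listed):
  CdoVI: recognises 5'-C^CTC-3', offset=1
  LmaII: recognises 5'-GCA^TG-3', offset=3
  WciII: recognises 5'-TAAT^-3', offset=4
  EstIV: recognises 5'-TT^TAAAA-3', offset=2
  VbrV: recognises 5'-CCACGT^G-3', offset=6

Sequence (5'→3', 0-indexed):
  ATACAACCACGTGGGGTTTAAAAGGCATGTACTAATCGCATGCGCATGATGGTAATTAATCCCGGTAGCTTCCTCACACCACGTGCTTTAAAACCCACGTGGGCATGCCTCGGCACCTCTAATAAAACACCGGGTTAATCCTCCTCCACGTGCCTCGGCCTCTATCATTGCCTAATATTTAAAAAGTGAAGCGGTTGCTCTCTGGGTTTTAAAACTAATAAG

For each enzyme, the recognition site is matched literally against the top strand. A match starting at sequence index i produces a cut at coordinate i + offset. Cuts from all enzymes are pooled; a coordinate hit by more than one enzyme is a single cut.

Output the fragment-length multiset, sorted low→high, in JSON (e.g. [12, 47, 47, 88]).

[1,2,3,3,3,4,4,4,5,6,6,6,7,8,8,9,9,10,10,12,12,12,15,16,17,30]

Scan for sites:
  CdoVI (CCTC, off=1): starts [71, 107, 115, 139, 142, 152, 158] → cuts [72, 108, 116, 140, 143, 153, 159]
  LmaII (GCATG, off=3): starts [24, 37, 43, 102] → cuts [27, 40, 46, 105]
  WciII (TAAT, off=4): starts [32, 52, 56, 119, 135, 172, 215] → cuts [36, 56, 60, 123, 139, 176, 219]
  EstIV (TTTAAAA, off=2): starts [16, 86, 177, 207] → cuts [18, 88, 179, 209]
  VbrV (CCACGTG, off=6): starts [6, 78, 94, 145] → cuts [12, 84, 100, 151]

Pooled cuts: [12, 18, 27, 36, 40, 46, 56, 60, 72, 84, 88, 100, 105, 108, 116, 123, 139, 140, 143, 151, 153, 159, 176, 179, 209, 219]

Fragment lengths:
  12→18: 6 bp
  18→27: 9 bp
  27→36: 9 bp
  36→40: 4 bp
  40→46: 6 bp
  46→56: 10 bp
  56→60: 4 bp
  60→72: 12 bp
  72→84: 12 bp
  84→88: 4 bp
  88→100: 12 bp
  100→105: 5 bp
  105→108: 3 bp
  108→116: 8 bp
  116→123: 7 bp
  123→139: 16 bp
  139→140: 1 bp
  140→143: 3 bp
  143→151: 8 bp
  151→153: 2 bp
  153→159: 6 bp
  159→176: 17 bp
  176→179: 3 bp
  179→209: 30 bp
  209→219: 10 bp
  219→12 (wrap): 222-219+12 = 15 bp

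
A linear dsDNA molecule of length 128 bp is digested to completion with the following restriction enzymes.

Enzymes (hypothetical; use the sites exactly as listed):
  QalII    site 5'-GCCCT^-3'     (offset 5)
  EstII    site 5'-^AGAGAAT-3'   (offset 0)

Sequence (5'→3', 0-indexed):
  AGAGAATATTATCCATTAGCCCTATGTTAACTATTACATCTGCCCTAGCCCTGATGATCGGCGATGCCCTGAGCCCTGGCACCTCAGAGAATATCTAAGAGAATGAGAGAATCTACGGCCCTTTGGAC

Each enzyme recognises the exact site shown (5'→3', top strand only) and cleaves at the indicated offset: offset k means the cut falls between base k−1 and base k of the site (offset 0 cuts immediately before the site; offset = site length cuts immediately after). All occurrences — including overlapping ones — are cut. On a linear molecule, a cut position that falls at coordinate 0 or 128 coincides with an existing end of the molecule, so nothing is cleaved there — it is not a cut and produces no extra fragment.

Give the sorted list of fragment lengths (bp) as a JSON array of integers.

[6,6,7,8,8,12,17,18,23,23]

Scan for sites:
  QalII (GCCCT, off=5): starts [18, 41, 47, 65, 72, 117] → cuts [23, 46, 52, 70, 77, 122]
  EstII (AGAGAAT, off=0): starts [0, 85, 97, 105] → cuts [85, 97, 105] (position 0 is a terminus of the linear molecule — no cut)

All cut coordinates (distinct, sorted): [23, 46, 52, 70, 77, 85, 97, 105, 122]

Fragment lengths:
  [0,23): 23 bp
  [23,46): 23 bp
  [46,52): 6 bp
  [52,70): 18 bp
  [70,77): 7 bp
  [77,85): 8 bp
  [85,97): 12 bp
  [97,105): 8 bp
  [105,122): 17 bp
  [122,128): 6 bp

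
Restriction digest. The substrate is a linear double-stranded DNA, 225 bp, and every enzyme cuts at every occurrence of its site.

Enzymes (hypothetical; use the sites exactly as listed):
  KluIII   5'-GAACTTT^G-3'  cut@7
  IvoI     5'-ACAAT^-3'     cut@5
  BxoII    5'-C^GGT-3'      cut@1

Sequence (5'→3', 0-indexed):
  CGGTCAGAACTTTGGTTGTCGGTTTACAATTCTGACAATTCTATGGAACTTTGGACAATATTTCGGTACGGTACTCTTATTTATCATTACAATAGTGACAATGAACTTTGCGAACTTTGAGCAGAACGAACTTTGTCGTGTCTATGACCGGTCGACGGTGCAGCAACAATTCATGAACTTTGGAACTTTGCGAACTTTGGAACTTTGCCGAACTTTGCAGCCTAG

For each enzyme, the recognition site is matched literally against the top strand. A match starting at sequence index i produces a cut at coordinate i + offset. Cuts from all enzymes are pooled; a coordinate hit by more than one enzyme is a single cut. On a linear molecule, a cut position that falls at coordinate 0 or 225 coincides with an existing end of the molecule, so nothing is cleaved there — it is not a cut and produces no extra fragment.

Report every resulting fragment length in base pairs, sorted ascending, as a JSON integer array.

[1,5,5,7,7,7,7,8,8,9,9,9,9,9,10,10,11,12,13,14,15,16,24]

Per-enzyme occurrences:
  KluIII GAACTTTG/7: at [6, 45, 102, 111, 127, 174, 182, 191, 199, 209] ⇒ [13, 52, 109, 118, 134, 181, 189, 198, 206, 216]
  IvoI ACAAT/5: at [25, 34, 54, 88, 97, 165] ⇒ [30, 39, 59, 93, 102, 170]
  BxoII CGGT/1: at [0, 19, 63, 68, 148, 155] ⇒ [1, 20, 64, 69, 149, 156]

All cut coordinates (distinct, sorted): [1, 13, 20, 30, 39, 52, 59, 64, 69, 93, 102, 109, 118, 134, 149, 156, 170, 181, 189, 198, 206, 216]

Fragment lengths:
  [0,1): 1 bp
  [1,13): 12 bp
  [13,20): 7 bp
  [20,30): 10 bp
  [30,39): 9 bp
  [39,52): 13 bp
  [52,59): 7 bp
  [59,64): 5 bp
  [64,69): 5 bp
  [69,93): 24 bp
  [93,102): 9 bp
  [102,109): 7 bp
  [109,118): 9 bp
  [118,134): 16 bp
  [134,149): 15 bp
  [149,156): 7 bp
  [156,170): 14 bp
  [170,181): 11 bp
  [181,189): 8 bp
  [189,198): 9 bp
  [198,206): 8 bp
  [206,216): 10 bp
  [216,225): 9 bp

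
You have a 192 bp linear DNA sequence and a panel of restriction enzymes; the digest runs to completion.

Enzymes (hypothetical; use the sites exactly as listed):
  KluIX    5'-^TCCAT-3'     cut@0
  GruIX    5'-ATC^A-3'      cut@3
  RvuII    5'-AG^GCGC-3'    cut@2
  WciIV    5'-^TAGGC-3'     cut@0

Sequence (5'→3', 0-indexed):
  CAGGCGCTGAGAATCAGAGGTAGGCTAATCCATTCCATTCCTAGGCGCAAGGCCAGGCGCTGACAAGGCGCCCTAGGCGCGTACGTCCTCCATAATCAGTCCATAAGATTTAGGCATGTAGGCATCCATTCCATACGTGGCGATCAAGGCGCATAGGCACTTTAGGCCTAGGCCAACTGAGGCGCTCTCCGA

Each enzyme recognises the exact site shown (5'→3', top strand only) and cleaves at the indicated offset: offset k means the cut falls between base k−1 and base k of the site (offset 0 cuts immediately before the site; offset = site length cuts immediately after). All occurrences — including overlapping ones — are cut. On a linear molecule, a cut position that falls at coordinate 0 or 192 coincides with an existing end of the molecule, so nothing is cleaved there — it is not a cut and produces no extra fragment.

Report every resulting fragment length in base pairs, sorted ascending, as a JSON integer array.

Per-enzyme occurrences:
  KluIX (TCCAT, off=0): starts [28, 33, 88, 99, 124, 129] → cuts [28, 33, 88, 99, 124, 129]
  GruIX (ATCA, off=3): starts [12, 94, 142] → cuts [15, 97, 145]
  RvuII (AGGCGC, off=2): starts [1, 42, 54, 65, 74, 146, 179] → cuts [3, 44, 56, 67, 76, 148, 181]
  WciIV (TAGGC, off=0): starts [20, 41, 73, 110, 118, 153, 162, 168] → cuts [20, 41, 73, 110, 118, 153, 162, 168]

Pooled cuts: [3, 15, 20, 28, 33, 41, 44, 56, 67, 73, 76, 88, 97, 99, 110, 118, 124, 129, 145, 148, 153, 162, 168, 181]

Fragments:
  [0,3): 3 bp
  [3,15): 12 bp
  [15,20): 5 bp
  [20,28): 8 bp
  [28,33): 5 bp
  [33,41): 8 bp
  [41,44): 3 bp
  [44,56): 12 bp
  [56,67): 11 bp
  [67,73): 6 bp
  [73,76): 3 bp
  [76,88): 12 bp
  [88,97): 9 bp
  [97,99): 2 bp
  [99,110): 11 bp
  [110,118): 8 bp
  [118,124): 6 bp
  [124,129): 5 bp
  [129,145): 16 bp
  [145,148): 3 bp
  [148,153): 5 bp
  [153,162): 9 bp
  [162,168): 6 bp
  [168,181): 13 bp
  [181,192): 11 bp

[2,3,3,3,3,5,5,5,5,6,6,6,8,8,8,9,9,11,11,11,12,12,12,13,16]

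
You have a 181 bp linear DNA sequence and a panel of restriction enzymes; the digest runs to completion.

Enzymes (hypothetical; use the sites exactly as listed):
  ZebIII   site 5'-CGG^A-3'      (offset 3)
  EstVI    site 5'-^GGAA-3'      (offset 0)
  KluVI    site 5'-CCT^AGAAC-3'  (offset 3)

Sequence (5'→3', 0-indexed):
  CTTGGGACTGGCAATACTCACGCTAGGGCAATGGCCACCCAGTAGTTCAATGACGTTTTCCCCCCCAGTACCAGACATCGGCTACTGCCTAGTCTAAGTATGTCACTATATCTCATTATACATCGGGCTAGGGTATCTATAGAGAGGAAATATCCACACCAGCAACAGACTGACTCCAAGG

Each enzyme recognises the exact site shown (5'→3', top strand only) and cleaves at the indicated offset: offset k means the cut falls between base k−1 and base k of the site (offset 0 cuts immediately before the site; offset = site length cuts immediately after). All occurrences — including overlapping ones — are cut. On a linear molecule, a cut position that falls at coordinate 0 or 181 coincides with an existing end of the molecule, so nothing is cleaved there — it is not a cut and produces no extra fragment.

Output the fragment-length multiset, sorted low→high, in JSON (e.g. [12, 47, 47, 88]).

[36,145]

Scan for sites:
  ZebIII (CGGA, off=3): no sites
  EstVI (GGAA, off=0): starts [145] → cuts [145]
  KluVI (CCTAGAAC, off=3): no sites

Pooled cuts: [145]

Fragment lengths:
  [0,145): 145 bp
  [145,181): 36 bp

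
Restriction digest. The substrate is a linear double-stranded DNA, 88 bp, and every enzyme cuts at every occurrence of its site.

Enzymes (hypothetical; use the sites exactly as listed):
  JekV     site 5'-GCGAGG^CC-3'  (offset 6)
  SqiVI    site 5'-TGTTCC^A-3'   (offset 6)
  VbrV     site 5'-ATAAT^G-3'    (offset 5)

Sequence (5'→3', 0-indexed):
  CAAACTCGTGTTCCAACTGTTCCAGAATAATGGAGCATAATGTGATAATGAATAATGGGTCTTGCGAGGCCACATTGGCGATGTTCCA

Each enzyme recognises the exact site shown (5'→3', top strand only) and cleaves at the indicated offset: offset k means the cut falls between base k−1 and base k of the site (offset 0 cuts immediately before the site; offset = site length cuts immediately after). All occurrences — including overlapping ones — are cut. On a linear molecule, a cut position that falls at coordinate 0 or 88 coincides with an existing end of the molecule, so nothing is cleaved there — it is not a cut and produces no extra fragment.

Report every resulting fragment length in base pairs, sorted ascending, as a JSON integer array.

Per-enzyme occurrences:
  JekV (GCGAGGCC, off=6): starts [63] → cuts [69]
  SqiVI (TGTTCCA, off=6): starts [8, 17, 81] → cuts [14, 23, 87]
  VbrV (ATAATG, off=5): starts [26, 36, 44, 51] → cuts [31, 41, 49, 56]

All cut coordinates (distinct, sorted): [14, 23, 31, 41, 49, 56, 69, 87]

Fragments:
  [0,14): 14 bp
  [14,23): 9 bp
  [23,31): 8 bp
  [31,41): 10 bp
  [41,49): 8 bp
  [49,56): 7 bp
  [56,69): 13 bp
  [69,87): 18 bp
  [87,88): 1 bp

[1,7,8,8,9,10,13,14,18]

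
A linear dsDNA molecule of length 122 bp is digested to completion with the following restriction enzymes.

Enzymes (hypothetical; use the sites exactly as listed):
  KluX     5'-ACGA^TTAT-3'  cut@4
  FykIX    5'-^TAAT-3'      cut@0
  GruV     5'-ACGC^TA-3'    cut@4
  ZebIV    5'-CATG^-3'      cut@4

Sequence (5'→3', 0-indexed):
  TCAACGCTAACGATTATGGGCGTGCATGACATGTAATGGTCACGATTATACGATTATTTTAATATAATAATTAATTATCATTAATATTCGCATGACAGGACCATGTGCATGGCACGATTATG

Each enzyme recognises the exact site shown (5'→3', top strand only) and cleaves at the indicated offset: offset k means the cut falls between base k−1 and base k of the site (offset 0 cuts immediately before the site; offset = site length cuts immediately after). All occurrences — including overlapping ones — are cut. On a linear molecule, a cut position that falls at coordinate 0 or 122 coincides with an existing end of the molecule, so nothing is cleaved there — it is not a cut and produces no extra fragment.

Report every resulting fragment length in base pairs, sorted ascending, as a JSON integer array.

[3,4,5,5,5,6,6,6,6,7,8,10,11,12,13,15]

Per-enzyme occurrences:
  KluX ACGATTAT/4: at [9, 41, 49, 113] ⇒ [13, 45, 53, 117]
  FykIX TAAT/0: at [33, 59, 64, 67, 71, 81] ⇒ [33, 59, 64, 67, 71, 81]
  GruV ACGCTA/4: at [3] ⇒ [7]
  ZebIV CATG/4: at [24, 29, 90, 101, 107] ⇒ [28, 33, 94, 105, 111]

All cut coordinates (distinct, sorted): [7, 13, 28, 33, 45, 53, 59, 64, 67, 71, 81, 94, 105, 111, 117]

Fragments:
  [0,7): 7 bp
  [7,13): 6 bp
  [13,28): 15 bp
  [28,33): 5 bp
  [33,45): 12 bp
  [45,53): 8 bp
  [53,59): 6 bp
  [59,64): 5 bp
  [64,67): 3 bp
  [67,71): 4 bp
  [71,81): 10 bp
  [81,94): 13 bp
  [94,105): 11 bp
  [105,111): 6 bp
  [111,117): 6 bp
  [117,122): 5 bp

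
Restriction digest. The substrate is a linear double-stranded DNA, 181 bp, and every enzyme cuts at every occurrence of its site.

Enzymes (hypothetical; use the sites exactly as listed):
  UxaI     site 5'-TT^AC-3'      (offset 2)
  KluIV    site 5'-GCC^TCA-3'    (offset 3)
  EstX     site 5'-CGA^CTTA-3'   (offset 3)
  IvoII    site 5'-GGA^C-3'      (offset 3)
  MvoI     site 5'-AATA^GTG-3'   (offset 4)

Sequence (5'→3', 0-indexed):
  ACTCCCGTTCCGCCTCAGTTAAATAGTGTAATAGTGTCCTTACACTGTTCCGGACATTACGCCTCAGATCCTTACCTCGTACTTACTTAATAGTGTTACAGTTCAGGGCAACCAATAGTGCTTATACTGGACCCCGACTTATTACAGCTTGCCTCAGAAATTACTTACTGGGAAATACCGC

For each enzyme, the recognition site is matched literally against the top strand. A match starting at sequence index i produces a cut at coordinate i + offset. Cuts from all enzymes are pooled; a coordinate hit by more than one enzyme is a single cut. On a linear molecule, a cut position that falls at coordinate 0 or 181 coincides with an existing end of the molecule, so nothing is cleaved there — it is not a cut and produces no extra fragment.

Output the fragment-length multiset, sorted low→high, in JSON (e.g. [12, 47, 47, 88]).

Scan for sites:
  UxaI TTAC/2: at [39, 56, 71, 82, 95, 141, 160, 164] ⇒ [41, 58, 73, 84, 97, 143, 162, 166]
  KluIV GCCTCA/3: at [11, 60, 150] ⇒ [14, 63, 153]
  EstX CGACTTA/3: at [134] ⇒ [137]
  IvoII GGAC/3: at [51, 128] ⇒ [54, 131]
  MvoI AATAGTG/4: at [21, 29, 88, 113] ⇒ [25, 33, 92, 117]

All cut coordinates (distinct, sorted): [14, 25, 33, 41, 54, 58, 63, 73, 84, 92, 97, 117, 131, 137, 143, 153, 162, 166]

Fragments:
  [0,14): 14 bp
  [14,25): 11 bp
  [25,33): 8 bp
  [33,41): 8 bp
  [41,54): 13 bp
  [54,58): 4 bp
  [58,63): 5 bp
  [63,73): 10 bp
  [73,84): 11 bp
  [84,92): 8 bp
  [92,97): 5 bp
  [97,117): 20 bp
  [117,131): 14 bp
  [131,137): 6 bp
  [137,143): 6 bp
  [143,153): 10 bp
  [153,162): 9 bp
  [162,166): 4 bp
  [166,181): 15 bp

[4,4,5,5,6,6,8,8,8,9,10,10,11,11,13,14,14,15,20]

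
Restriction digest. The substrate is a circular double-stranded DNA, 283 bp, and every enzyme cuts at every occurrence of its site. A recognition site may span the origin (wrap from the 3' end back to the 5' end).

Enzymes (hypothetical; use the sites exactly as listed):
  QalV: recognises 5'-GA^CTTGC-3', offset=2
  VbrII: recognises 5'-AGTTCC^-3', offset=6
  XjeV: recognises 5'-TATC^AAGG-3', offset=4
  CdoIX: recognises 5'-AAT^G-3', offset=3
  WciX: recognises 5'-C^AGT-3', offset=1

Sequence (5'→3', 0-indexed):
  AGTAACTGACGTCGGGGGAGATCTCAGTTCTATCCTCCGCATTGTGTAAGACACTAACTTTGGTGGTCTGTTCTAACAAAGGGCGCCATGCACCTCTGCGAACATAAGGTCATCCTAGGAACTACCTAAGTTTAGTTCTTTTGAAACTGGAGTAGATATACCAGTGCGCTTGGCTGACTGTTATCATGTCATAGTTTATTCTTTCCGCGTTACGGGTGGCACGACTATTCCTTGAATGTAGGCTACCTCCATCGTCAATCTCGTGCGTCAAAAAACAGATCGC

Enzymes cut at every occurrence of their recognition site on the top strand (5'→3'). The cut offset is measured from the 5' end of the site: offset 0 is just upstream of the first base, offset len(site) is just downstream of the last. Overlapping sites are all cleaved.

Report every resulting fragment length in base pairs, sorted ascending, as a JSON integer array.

[25,46,75,137]

Site scan:
  QalV (GACTTGC, off=2): no sites
  VbrII (AGTTCC, off=6): no sites
  XjeV (TATCAAGG, off=4): no sites
  CdoIX AATG/3: at [234] ⇒ [237]
  WciX CAGT/1: at [24, 161, 282] ⇒ [0, 25, 162]

All cut coordinates (distinct, sorted): [0, 25, 162, 237]

Fragment lengths:
  0→25: 25 bp
  25→162: 137 bp
  162→237: 75 bp
  237→0 (wrap): 283-237+0 = 46 bp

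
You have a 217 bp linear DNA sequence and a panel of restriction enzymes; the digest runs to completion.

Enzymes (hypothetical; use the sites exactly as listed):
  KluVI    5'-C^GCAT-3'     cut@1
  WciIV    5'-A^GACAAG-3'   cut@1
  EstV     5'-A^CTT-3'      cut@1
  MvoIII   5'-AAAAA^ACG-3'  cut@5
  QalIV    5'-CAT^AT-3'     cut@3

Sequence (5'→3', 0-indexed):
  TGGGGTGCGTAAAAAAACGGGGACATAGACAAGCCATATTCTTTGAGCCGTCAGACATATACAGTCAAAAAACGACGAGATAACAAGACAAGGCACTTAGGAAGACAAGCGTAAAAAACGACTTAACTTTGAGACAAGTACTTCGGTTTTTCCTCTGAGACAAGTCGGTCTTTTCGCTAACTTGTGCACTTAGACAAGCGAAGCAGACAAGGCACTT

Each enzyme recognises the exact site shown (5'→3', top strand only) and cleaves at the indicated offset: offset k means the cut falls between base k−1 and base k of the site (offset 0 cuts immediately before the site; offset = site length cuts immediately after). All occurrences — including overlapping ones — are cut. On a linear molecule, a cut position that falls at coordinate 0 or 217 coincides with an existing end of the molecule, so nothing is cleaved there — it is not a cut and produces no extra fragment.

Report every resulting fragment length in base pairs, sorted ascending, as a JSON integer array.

Scan for sites:
  KluVI (CGCAT, off=1): no sites
  WciIV AGACAAG/1: at [26, 85, 102, 131, 157, 191, 204] ⇒ [27, 86, 103, 132, 158, 192, 205]
  EstV ACTT/1: at [94, 120, 125, 139, 179, 187, 213] ⇒ [95, 121, 126, 140, 180, 188, 214]
  MvoIII AAAAAACG/5: at [11, 66, 112] ⇒ [16, 71, 117]
  QalIV CATAT/3: at [34, 55] ⇒ [37, 58]

Pooled cuts: [16, 27, 37, 58, 71, 86, 95, 103, 117, 121, 126, 132, 140, 158, 180, 188, 192, 205, 214]

Fragment lengths:
  [0,16): 16 bp
  [16,27): 11 bp
  [27,37): 10 bp
  [37,58): 21 bp
  [58,71): 13 bp
  [71,86): 15 bp
  [86,95): 9 bp
  [95,103): 8 bp
  [103,117): 14 bp
  [117,121): 4 bp
  [121,126): 5 bp
  [126,132): 6 bp
  [132,140): 8 bp
  [140,158): 18 bp
  [158,180): 22 bp
  [180,188): 8 bp
  [188,192): 4 bp
  [192,205): 13 bp
  [205,214): 9 bp
  [214,217): 3 bp

[3,4,4,5,6,8,8,8,9,9,10,11,13,13,14,15,16,18,21,22]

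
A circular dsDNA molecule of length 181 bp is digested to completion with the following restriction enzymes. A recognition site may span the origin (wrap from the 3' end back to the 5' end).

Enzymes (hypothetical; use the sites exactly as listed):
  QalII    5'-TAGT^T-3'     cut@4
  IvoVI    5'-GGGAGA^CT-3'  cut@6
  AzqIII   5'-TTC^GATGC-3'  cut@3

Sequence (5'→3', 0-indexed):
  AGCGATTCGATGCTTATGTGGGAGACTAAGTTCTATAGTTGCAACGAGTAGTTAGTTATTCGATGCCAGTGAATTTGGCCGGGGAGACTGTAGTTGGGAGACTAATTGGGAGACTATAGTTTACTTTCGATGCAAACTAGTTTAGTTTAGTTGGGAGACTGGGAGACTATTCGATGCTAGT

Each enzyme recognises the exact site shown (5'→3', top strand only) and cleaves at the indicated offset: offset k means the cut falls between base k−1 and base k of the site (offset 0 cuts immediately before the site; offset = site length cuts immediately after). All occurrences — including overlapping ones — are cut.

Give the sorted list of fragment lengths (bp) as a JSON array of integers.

Per-enzyme occurrences:
  QalII (TAGTT, off=4): starts [35, 48, 52, 90, 116, 137, 142, 147] → cuts [39, 52, 56, 94, 120, 141, 146, 151]
  IvoVI (GGGAGACT, off=6): starts [19, 81, 95, 107, 152, 160] → cuts [25, 87, 101, 113, 158, 166]
  AzqIII (TTCGATGC, off=3): starts [5, 58, 125, 169] → cuts [8, 61, 128, 172]

All cut coordinates (distinct, sorted): [8, 25, 39, 52, 56, 61, 87, 94, 101, 113, 120, 128, 141, 146, 151, 158, 166, 172]

Fragment lengths:
  8→25: 17 bp
  25→39: 14 bp
  39→52: 13 bp
  52→56: 4 bp
  56→61: 5 bp
  61→87: 26 bp
  87→94: 7 bp
  94→101: 7 bp
  101→113: 12 bp
  113→120: 7 bp
  120→128: 8 bp
  128→141: 13 bp
  141→146: 5 bp
  146→151: 5 bp
  151→158: 7 bp
  158→166: 8 bp
  166→172: 6 bp
  172→8 (wrap): 181-172+8 = 17 bp

[4,5,5,5,6,7,7,7,7,8,8,12,13,13,14,17,17,26]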